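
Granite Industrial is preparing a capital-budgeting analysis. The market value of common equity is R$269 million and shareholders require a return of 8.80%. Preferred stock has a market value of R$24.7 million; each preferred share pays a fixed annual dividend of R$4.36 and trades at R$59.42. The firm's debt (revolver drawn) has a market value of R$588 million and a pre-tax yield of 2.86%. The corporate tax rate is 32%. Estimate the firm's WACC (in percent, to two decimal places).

Cost of preferred: Rp = 4.36 / 59.42 = 7.3376%.
Total capital V = 269 + 24.7 + 588 = 881.7.
Equity: weight = 269/881.7 = 0.3051; cost = 8.8%.
Preferred: weight = 24.7/881.7 = 0.0280; cost = 7.3376%.
Revolver drawn: weight = 588/881.7 = 0.6669; after-tax cost = 2.86% × (1 − 32%) = 1.9448%.
WACC = 0.3051 × 8.8000% + 0.0280 × 7.3376% + 0.6669 × 1.9448% = 4.1873%.

4.19%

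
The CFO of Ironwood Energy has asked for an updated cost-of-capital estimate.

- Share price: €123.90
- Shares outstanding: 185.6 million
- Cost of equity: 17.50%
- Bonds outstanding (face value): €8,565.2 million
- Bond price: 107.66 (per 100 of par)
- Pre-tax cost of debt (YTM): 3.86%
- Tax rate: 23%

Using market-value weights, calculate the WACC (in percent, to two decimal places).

Market value of equity E = 123.9 × 185.6m = 22995.84m. Market value of debt D = 8565.2m × 107.66/100 = 9221.29432m.
Total capital V = 22995.84 + 9221.29432 = 32217.13432.
Equity: weight = 22995.84/32217.13432 = 0.7138; cost = 17.5%.
Bonds outstanding: weight = 9221.29432/32217.13432 = 0.2862; after-tax cost = 3.86% × (1 − 23%) = 2.9722%.
WACC = 0.7138 × 17.5000% + 0.2862 × 2.9722% = 13.3418%.

13.34%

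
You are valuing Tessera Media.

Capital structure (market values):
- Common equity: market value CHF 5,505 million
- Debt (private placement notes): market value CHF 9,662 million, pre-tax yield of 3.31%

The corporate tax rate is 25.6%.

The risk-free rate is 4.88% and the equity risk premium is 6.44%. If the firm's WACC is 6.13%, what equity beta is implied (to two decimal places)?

Total capital V = 5505 + 9662 = 15167.
Equity weight = 5505/15167 = 0.3630.
Private placement notes weight = 9662/15167 = 0.6370.
Debt contribution = 0.6370 × 3.31% × (1 − 25.6%) = 1.5688%.
Required equity contribution = 6.13% − 1.5688% = 4.5612%  ⇒  Re = 12.5667%.
CAPM: 12.5667% = 4.88% + β × 6.44%  ⇒  β = 1.1936.

1.19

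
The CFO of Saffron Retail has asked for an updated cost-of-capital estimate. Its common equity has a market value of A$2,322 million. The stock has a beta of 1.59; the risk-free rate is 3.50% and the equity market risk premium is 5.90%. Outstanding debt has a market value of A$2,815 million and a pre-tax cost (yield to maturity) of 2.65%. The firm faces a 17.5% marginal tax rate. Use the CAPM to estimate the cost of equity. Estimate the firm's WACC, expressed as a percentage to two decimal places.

Cost of equity via CAPM: Re = 3.5% + 1.59 × 5.9% = 12.8810%.
Total capital V = 2322 + 2815 = 5137.
Equity: weight = 2322/5137 = 0.4520; cost = 12.881%.
Debt: weight = 2815/5137 = 0.5480; after-tax cost = 2.65% × (1 − 17.5%) = 2.1862%.
WACC = 0.4520 × 12.8810% + 0.5480 × 2.1862% = 7.0204%.

7.02%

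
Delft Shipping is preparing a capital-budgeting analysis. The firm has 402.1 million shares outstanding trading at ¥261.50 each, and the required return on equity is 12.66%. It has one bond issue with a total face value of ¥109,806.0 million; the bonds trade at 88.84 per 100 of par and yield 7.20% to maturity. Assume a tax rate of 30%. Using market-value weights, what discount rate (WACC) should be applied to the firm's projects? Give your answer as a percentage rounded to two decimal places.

Market value of equity E = 261.5 × 402.1m = 105149.15m. Market value of debt D = 109806m × 88.84/100 = 97551.6504m.
Total capital V = 105149.15 + 97551.6504 = 202700.8004.
Equity: weight = 105149.15/202700.8004 = 0.5187; cost = 12.66%.
Bonds outstanding: weight = 97551.6504/202700.8004 = 0.4813; after-tax cost = 7.2% × (1 − 30%) = 5.0400%.
WACC = 0.5187 × 12.6600% + 0.4813 × 5.0400% = 8.9928%.

8.99%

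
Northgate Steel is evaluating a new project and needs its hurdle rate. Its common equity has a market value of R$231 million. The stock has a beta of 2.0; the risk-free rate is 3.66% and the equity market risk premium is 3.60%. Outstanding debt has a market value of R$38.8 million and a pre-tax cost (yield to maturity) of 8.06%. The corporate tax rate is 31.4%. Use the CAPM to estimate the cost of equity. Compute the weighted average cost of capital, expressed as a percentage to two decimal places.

10.09%

Cost of equity via CAPM: Re = 3.66% + 2.0 × 3.6% = 10.8600%.
Total capital V = 231 + 38.8 = 269.8.
Equity: weight = 231/269.8 = 0.8562; cost = 10.86%.
Debt: weight = 38.8/269.8 = 0.1438; after-tax cost = 8.06% × (1 − 31.4%) = 5.5292%.
WACC = 0.8562 × 10.8600% + 0.1438 × 5.5292% = 10.0934%.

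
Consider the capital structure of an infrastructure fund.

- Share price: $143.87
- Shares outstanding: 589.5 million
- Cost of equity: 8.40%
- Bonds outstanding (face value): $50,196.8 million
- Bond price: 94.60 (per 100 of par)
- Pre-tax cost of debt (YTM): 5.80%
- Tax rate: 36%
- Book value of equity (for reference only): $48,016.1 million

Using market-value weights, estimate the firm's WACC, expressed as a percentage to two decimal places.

6.72%

Market value of equity E = 143.87 × 589.5m = 84811.365m. Market value of debt D = 50196.8m × 94.6/100 = 47486.1728m.
Total capital V = 84811.365 + 47486.1728 = 132297.5378.
Equity: weight = 84811.365/132297.5378 = 0.6411; cost = 8.4%.
Bonds outstanding: weight = 47486.1728/132297.5378 = 0.3589; after-tax cost = 5.8% × (1 − 36%) = 3.7120%.
WACC = 0.6411 × 8.4000% + 0.3589 × 3.7120% = 6.7173%.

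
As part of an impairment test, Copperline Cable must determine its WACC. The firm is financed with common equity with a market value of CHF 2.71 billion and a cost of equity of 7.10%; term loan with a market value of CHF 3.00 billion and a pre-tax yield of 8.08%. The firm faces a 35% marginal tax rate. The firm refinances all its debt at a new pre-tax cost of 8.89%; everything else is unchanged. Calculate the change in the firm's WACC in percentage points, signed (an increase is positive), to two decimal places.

Current WACC:
Total capital V = 2.71 + 3 = 5.71.
Equity: weight = 2.71/5.71 = 0.4746; cost = 7.1%.
Term loan: weight = 3/5.71 = 0.5254; after-tax cost = 8.08% × (1 − 35%) = 5.2520%.
WACC = 0.4746 × 7.1000% + 0.5254 × 5.2520% = 6.1291%.
After the change:
Total capital V = 2.71 + 3 = 5.71.
Equity: weight = 2.71/5.71 = 0.4746; cost = 7.1%.
Term loan: weight = 3/5.71 = 0.5254; after-tax cost = 8.89% × (1 − 35%) = 5.7785%.
WACC = 0.4746 × 7.1000% + 0.5254 × 5.7785% = 6.4057%.
Change in WACC = 6.4057% − 6.1291% = 0.2766 pp.

+0.28 pp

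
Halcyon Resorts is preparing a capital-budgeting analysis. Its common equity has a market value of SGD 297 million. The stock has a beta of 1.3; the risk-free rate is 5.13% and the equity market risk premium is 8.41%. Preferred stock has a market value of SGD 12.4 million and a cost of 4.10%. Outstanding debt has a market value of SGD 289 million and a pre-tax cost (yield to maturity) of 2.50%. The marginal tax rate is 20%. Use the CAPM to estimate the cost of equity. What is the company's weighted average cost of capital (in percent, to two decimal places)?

Cost of equity via CAPM: Re = 5.13% + 1.3 × 8.41% = 16.0630%.
Total capital V = 297 + 12.4 + 289 = 598.4.
Equity: weight = 297/598.4 = 0.4963; cost = 16.063%.
Preferred: weight = 12.4/598.4 = 0.0207; cost = 4.1%.
Debt: weight = 289/598.4 = 0.4830; after-tax cost = 2.5% × (1 − 20%) = 2.0000%.
WACC = 0.4963 × 16.0630% + 0.0207 × 4.1000% + 0.4830 × 2.0000% = 9.0233%.

9.02%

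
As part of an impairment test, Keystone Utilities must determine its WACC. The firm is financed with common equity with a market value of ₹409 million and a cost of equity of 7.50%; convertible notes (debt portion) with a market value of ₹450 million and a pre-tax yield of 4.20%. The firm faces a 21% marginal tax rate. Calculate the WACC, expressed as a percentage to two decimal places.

5.31%

Total capital V = 409 + 450 = 859.
Equity: weight = 409/859 = 0.4761; cost = 7.5%.
Convertible notes (debt portion): weight = 450/859 = 0.5239; after-tax cost = 4.2% × (1 − 21%) = 3.3180%.
WACC = 0.4761 × 7.5000% + 0.5239 × 3.3180% = 5.3092%.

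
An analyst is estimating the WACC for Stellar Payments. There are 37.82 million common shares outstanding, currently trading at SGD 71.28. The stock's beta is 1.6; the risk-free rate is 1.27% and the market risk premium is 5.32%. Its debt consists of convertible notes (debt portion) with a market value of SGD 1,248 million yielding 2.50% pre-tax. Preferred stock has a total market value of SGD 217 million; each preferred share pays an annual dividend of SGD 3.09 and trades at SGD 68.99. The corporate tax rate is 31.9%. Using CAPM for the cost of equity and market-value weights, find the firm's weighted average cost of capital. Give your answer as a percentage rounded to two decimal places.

7.08%

Cost of equity via CAPM: Re = 1.27% + 1.6 × 5.32% = 9.7820%.
Cost of preferred: Rp = 3.09 / 68.99 = 4.4789%.
Market value of equity E = 71.28 × 37.82m = 2695.8096m.
Total capital V = 2695.8096 + 217 + 1248 = 4160.8096.
Equity: weight = 2695.8096/4160.8096 = 0.6479; cost = 9.782%.
Preferred: weight = 217/4160.8096 = 0.0522; cost = 4.4789%.
Convertible notes (debt portion): weight = 1248/4160.8096 = 0.2999; after-tax cost = 2.5% × (1 − 31.9%) = 1.7025%.
WACC = 0.6479 × 9.7820% + 0.0522 × 4.4789% + 0.2999 × 1.7025% = 7.0820%.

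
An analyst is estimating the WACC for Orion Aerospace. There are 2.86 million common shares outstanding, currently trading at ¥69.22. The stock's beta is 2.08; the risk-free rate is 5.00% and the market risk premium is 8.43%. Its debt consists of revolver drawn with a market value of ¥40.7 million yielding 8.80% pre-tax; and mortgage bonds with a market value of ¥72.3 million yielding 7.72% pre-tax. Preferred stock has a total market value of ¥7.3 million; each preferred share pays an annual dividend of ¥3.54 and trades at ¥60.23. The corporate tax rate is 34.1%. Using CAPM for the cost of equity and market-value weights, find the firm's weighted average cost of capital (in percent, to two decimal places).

16.05%

Cost of equity via CAPM: Re = 5.0% + 2.08 × 8.43% = 22.5344%.
Cost of preferred: Rp = 3.54 / 60.23 = 5.8775%.
Market value of equity E = 69.22 × 2.86m = 197.9692m.
Total capital V = 197.9692 + 7.3 + 40.7 + 72.3 = 318.2692.
Equity: weight = 197.9692/318.2692 = 0.6220; cost = 22.5344%.
Preferred: weight = 7.3/318.2692 = 0.0229; cost = 5.8775%.
Revolver drawn: weight = 40.7/318.2692 = 0.1279; after-tax cost = 8.8% × (1 − 34.1%) = 5.7992%.
Mortgage bonds: weight = 72.3/318.2692 = 0.2272; after-tax cost = 7.72% × (1 − 34.1%) = 5.0875%.
WACC = 0.6220 × 22.5344% + 0.0229 × 5.8775% + 0.1279 × 5.7992% + 0.2272 × 5.0875% = 16.0489%.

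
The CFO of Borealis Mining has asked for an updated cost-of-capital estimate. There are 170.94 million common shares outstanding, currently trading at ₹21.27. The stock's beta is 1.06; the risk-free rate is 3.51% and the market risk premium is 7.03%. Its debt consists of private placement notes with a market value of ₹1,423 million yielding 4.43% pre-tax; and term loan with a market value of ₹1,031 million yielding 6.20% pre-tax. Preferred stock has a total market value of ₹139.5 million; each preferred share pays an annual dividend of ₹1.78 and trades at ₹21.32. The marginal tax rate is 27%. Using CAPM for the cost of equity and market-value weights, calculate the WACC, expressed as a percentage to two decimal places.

8.07%

Cost of equity via CAPM: Re = 3.51% + 1.06 × 7.03% = 10.9618%.
Cost of preferred: Rp = 1.78 / 21.32 = 8.3490%.
Market value of equity E = 21.27 × 170.94m = 3635.8938m.
Total capital V = 3635.8938 + 139.5 + 1423 + 1031 = 6229.3938.
Equity: weight = 3635.8938/6229.3938 = 0.5837; cost = 10.9618%.
Preferred: weight = 139.5/6229.3938 = 0.0224; cost = 8.349%.
Private placement notes: weight = 1423/6229.3938 = 0.2284; after-tax cost = 4.43% × (1 − 27%) = 3.2339%.
Term loan: weight = 1031/6229.3938 = 0.1655; after-tax cost = 6.2% × (1 − 27%) = 4.5260%.
WACC = 0.5837 × 10.9618% + 0.0224 × 8.3490% + 0.2284 × 3.2339% + 0.1655 × 4.5260% = 8.0728%.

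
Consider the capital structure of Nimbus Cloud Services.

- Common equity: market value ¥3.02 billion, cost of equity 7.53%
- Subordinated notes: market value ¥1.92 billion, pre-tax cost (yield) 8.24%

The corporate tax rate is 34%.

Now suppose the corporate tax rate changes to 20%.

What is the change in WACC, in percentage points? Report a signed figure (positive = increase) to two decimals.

Current WACC:
Total capital V = 3.02 + 1.92 = 4.94.
Equity: weight = 3.02/4.94 = 0.6113; cost = 7.53%.
Subordinated notes: weight = 1.92/4.94 = 0.3887; after-tax cost = 8.24% × (1 − 34%) = 5.4384%.
WACC = 0.6113 × 7.5300% + 0.3887 × 5.4384% = 6.7171%.
After the change:
Total capital V = 3.02 + 1.92 = 4.94.
Equity: weight = 3.02/4.94 = 0.6113; cost = 7.53%.
Subordinated notes: weight = 1.92/4.94 = 0.3887; after-tax cost = 8.24% × (1 − 20%) = 6.5920%.
WACC = 0.6113 × 7.5300% + 0.3887 × 6.5920% = 7.1654%.
Change in WACC = 7.1654% − 6.7171% = 0.4484 pp.

+0.45 pp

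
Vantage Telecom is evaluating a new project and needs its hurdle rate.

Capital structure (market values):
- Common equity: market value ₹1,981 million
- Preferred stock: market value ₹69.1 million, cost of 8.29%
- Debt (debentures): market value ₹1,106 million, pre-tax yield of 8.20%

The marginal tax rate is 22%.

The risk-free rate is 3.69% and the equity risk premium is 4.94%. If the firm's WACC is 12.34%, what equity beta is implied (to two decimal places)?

2.45

Total capital V = 1981 + 69.1 + 1106 = 3156.1.
Equity weight = 1981/3156.1 = 0.6277.
Preferred weight = 69.1/3156.1 = 0.0219.
Debentures weight = 1106/3156.1 = 0.3504.
Debt contribution = 0.3504 × 8.2% × (1 − 22%) = 2.2414%.
Preferred contribution = 0.0219 × 8.29% = 0.1815%.
Required equity contribution = 12.34% − 2.4229% = 9.9171%  ⇒  Re = 15.7998%.
CAPM: 15.7998% = 3.69% + β × 4.94%  ⇒  β = 2.4514.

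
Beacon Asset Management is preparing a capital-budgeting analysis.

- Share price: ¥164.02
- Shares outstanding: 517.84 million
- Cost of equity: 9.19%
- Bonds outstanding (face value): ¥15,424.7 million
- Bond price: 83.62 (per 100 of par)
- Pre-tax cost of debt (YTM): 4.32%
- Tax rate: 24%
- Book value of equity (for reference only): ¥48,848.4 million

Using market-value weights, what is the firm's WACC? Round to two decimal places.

Market value of equity E = 164.02 × 517.84m = 84936.1168m. Market value of debt D = 15424.7m × 83.62/100 = 12898.13414m.
Total capital V = 84936.1168 + 12898.13414 = 97834.25094.
Equity: weight = 84936.1168/97834.25094 = 0.8682; cost = 9.19%.
Bonds outstanding: weight = 12898.13414/97834.25094 = 0.1318; after-tax cost = 4.32% × (1 − 24%) = 3.2832%.
WACC = 0.8682 × 9.1900% + 0.1318 × 3.2832% = 8.4113%.

8.41%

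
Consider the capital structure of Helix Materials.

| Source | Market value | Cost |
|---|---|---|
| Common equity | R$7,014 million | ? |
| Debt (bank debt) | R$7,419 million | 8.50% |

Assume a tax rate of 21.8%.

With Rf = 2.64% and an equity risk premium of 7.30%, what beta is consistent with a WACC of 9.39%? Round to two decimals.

1.32

Total capital V = 7014 + 7419 = 14433.
Equity weight = 7014/14433 = 0.4860.
Bank debt weight = 7419/14433 = 0.5140.
Debt contribution = 0.5140 × 8.5% × (1 − 21.8%) = 3.4168%.
Required equity contribution = 9.39% − 3.4168% = 5.9732%  ⇒  Re = 12.2914%.
CAPM: 12.2914% = 2.64% + β × 7.3%  ⇒  β = 1.3221.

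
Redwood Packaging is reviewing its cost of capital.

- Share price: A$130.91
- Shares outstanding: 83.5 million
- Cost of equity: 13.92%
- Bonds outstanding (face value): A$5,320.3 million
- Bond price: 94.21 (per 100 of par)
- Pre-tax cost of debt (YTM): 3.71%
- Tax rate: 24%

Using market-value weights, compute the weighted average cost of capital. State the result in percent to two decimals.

Market value of equity E = 130.91 × 83.5m = 10930.985m. Market value of debt D = 5320.3m × 94.21/100 = 5012.25463m.
Total capital V = 10930.985 + 5012.25463 = 15943.23963.
Equity: weight = 10930.985/15943.23963 = 0.6856; cost = 13.92%.
Bonds outstanding: weight = 5012.25463/15943.23963 = 0.3144; after-tax cost = 3.71% × (1 − 24%) = 2.8196%.
WACC = 0.6856 × 13.9200% + 0.3144 × 2.8196% = 10.4302%.

10.43%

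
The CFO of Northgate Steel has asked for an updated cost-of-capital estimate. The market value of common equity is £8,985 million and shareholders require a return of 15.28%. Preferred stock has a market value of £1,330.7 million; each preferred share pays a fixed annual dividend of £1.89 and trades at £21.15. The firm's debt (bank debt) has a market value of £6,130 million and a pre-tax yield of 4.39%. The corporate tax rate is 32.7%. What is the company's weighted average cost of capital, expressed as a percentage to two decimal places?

Cost of preferred: Rp = 1.89 / 21.15 = 8.9362%.
Total capital V = 8985 + 1330.7 + 6130 = 16445.7.
Equity: weight = 8985/16445.7 = 0.5463; cost = 15.28%.
Preferred: weight = 1330.7/16445.7 = 0.0809; cost = 8.9362%.
Bank debt: weight = 6130/16445.7 = 0.3727; after-tax cost = 4.39% × (1 − 32.7%) = 2.9545%.
WACC = 0.5463 × 15.2800% + 0.0809 × 8.9362% + 0.3727 × 2.9545% = 10.1725%.

10.17%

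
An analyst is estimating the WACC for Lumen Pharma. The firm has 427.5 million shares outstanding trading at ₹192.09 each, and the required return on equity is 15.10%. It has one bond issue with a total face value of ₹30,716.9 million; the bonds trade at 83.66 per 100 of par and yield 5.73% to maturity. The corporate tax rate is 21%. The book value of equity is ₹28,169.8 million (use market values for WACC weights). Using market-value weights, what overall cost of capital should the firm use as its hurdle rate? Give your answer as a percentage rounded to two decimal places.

Market value of equity E = 192.09 × 427.5m = 82118.475m. Market value of debt D = 30716.9m × 83.66/100 = 25697.75854m.
Total capital V = 82118.475 + 25697.75854 = 107816.23354.
Equity: weight = 82118.475/107816.23354 = 0.7617; cost = 15.1%.
Bonds outstanding: weight = 25697.75854/107816.23354 = 0.2383; after-tax cost = 5.73% × (1 − 21%) = 4.5267%.
WACC = 0.7617 × 15.1000% + 0.2383 × 4.5267% = 12.5799%.

12.58%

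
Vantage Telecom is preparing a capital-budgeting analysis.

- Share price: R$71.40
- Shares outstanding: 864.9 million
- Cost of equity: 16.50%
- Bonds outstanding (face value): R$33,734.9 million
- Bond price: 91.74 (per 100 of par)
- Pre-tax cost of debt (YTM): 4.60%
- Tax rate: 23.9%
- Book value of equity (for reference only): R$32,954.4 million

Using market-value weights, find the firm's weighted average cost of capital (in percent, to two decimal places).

Market value of equity E = 71.4 × 864.9m = 61753.86m. Market value of debt D = 33734.9m × 91.74/100 = 30948.39726m.
Total capital V = 61753.86 + 30948.39726 = 92702.25726.
Equity: weight = 61753.86/92702.25726 = 0.6662; cost = 16.5%.
Bonds outstanding: weight = 30948.39726/92702.25726 = 0.3338; after-tax cost = 4.6% × (1 − 23.9%) = 3.5006%.
WACC = 0.6662 × 16.5000% + 0.3338 × 3.5006% = 12.1602%.

12.16%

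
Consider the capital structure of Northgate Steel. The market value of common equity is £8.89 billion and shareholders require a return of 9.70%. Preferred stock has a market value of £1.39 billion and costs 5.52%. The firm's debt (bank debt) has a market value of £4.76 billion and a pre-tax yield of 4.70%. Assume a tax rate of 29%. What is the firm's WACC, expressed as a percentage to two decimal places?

Total capital V = 8.89 + 1.39 + 4.76 = 15.04.
Equity: weight = 8.89/15.04 = 0.5911; cost = 9.7%.
Preferred: weight = 1.39/15.04 = 0.0924; cost = 5.52%.
Bank debt: weight = 4.76/15.04 = 0.3165; after-tax cost = 4.7% × (1 − 29%) = 3.3370%.
WACC = 0.5911 × 9.7000% + 0.0924 × 5.5200% + 0.3165 × 3.3370% = 7.2999%.

7.30%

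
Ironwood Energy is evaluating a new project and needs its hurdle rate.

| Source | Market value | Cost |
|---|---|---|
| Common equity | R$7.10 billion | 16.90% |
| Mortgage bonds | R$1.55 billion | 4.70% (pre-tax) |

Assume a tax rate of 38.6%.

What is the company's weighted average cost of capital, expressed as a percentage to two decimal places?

Total capital V = 7.1 + 1.55 = 8.65.
Equity: weight = 7.1/8.65 = 0.8208; cost = 16.9%.
Mortgage bonds: weight = 1.55/8.65 = 0.1792; after-tax cost = 4.7% × (1 − 38.6%) = 2.8858%.
WACC = 0.8208 × 16.9000% + 0.1792 × 2.8858% = 14.3888%.

14.39%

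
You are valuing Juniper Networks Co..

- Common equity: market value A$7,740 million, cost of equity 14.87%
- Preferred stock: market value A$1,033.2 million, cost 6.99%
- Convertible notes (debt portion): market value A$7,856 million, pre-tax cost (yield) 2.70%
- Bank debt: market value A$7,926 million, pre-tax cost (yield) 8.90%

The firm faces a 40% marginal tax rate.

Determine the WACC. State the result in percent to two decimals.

7.22%

Total capital V = 7740 + 1033.2 + 7856 + 7926 = 24555.2.
Equity: weight = 7740/24555.2 = 0.3152; cost = 14.87%.
Preferred: weight = 1033.2/24555.2 = 0.0421; cost = 6.99%.
Convertible notes (debt portion): weight = 7856/24555.2 = 0.3199; after-tax cost = 2.7% × (1 − 40%) = 1.6200%.
Bank debt: weight = 7926/24555.2 = 0.3228; after-tax cost = 8.9% × (1 − 40%) = 5.3400%.
WACC = 0.3152 × 14.8700% + 0.0421 × 6.9900% + 0.3199 × 1.6200% + 0.3228 × 5.3400% = 7.2232%.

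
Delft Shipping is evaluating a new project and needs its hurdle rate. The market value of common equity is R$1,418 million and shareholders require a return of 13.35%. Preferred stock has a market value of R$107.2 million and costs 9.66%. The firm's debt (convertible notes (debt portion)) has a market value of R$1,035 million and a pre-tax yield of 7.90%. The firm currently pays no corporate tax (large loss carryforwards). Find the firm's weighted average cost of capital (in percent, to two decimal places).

Total capital V = 1418 + 107.2 + 1035 = 2560.2.
Equity: weight = 1418/2560.2 = 0.5539; cost = 13.35%.
Preferred: weight = 107.2/2560.2 = 0.0419; cost = 9.66%.
Convertible notes (debt portion): weight = 1035/2560.2 = 0.4043; after-tax cost = 7.9% × (1 − 0%) = 7.9000%.
WACC = 0.5539 × 13.3500% + 0.0419 × 9.6600% + 0.4043 × 7.9000% = 10.9922%.

10.99%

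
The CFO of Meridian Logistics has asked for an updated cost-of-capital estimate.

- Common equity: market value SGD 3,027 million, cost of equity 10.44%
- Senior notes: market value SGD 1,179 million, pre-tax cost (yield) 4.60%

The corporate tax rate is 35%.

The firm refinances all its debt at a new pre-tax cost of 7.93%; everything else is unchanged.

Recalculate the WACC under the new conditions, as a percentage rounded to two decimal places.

8.96%

After the change:
Total capital V = 3027 + 1179 = 4206.
Equity: weight = 3027/4206 = 0.7197; cost = 10.44%.
Senior notes: weight = 1179/4206 = 0.2803; after-tax cost = 7.93% × (1 − 35%) = 5.1545%.
WACC = 0.7197 × 10.4400% + 0.2803 × 5.1545% = 8.9584%.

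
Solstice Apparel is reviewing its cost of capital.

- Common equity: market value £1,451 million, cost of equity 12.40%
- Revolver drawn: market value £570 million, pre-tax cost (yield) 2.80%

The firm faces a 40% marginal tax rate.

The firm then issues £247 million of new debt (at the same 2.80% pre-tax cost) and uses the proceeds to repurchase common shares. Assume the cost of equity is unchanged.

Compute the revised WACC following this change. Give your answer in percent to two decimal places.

8.07%

After the change:
Total capital V = 1204 + 817 = 2021.
Equity: weight = 1204/2021 = 0.5957; cost = 12.4%.
Revolver drawn: weight = 817/2021 = 0.4043; after-tax cost = 2.8% × (1 − 40%) = 1.6800%.
WACC = 0.5957 × 12.4000% + 0.4043 × 1.6800% = 8.0664%.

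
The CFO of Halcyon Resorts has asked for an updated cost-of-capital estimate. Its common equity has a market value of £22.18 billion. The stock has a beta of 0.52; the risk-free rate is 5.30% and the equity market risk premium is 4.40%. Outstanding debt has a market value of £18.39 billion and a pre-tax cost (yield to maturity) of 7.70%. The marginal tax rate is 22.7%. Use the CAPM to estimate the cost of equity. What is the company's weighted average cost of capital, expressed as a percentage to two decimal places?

Cost of equity via CAPM: Re = 5.3% + 0.52 × 4.4% = 7.5880%.
Total capital V = 22.18 + 18.39 = 40.57.
Equity: weight = 22.18/40.57 = 0.5467; cost = 7.588%.
Debt: weight = 18.39/40.57 = 0.4533; after-tax cost = 7.7% × (1 − 22.7%) = 5.9521%.
WACC = 0.5467 × 7.5880% + 0.4533 × 5.9521% = 6.8465%.

6.85%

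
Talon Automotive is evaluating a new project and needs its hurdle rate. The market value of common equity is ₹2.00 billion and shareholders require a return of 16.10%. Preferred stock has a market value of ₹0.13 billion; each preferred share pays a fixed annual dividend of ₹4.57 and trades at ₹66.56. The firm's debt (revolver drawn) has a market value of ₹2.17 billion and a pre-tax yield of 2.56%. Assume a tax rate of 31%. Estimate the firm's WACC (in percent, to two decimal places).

8.59%

Cost of preferred: Rp = 4.57 / 66.56 = 6.8660%.
Total capital V = 2 + 0.13 + 2.17 = 4.3.
Equity: weight = 2/4.3 = 0.4651; cost = 16.1%.
Preferred: weight = 0.13/4.3 = 0.0302; cost = 6.866%.
Revolver drawn: weight = 2.17/4.3 = 0.5047; after-tax cost = 2.56% × (1 − 31%) = 1.7664%.
WACC = 0.4651 × 16.1000% + 0.0302 × 6.8660% + 0.5047 × 1.7664% = 8.5874%.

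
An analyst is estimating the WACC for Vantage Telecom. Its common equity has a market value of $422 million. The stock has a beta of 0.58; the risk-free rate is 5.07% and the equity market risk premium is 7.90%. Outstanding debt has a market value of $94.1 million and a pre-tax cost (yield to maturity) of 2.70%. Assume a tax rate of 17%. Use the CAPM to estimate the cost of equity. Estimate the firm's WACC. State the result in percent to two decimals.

Cost of equity via CAPM: Re = 5.07% + 0.58 × 7.9% = 9.6520%.
Total capital V = 422 + 94.1 = 516.1.
Equity: weight = 422/516.1 = 0.8177; cost = 9.652%.
Debt: weight = 94.1/516.1 = 0.1823; after-tax cost = 2.7% × (1 − 17%) = 2.2410%.
WACC = 0.8177 × 9.6520% + 0.1823 × 2.2410% = 8.3008%.

8.30%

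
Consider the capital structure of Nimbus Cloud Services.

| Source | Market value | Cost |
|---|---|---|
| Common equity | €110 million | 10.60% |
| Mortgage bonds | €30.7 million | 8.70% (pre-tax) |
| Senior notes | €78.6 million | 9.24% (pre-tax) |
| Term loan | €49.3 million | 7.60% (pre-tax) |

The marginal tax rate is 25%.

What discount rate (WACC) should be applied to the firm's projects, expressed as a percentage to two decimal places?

Total capital V = 110 + 30.7 + 78.6 + 49.3 = 268.6.
Equity: weight = 110/268.6 = 0.4095; cost = 10.6%.
Mortgage bonds: weight = 30.7/268.6 = 0.1143; after-tax cost = 8.7% × (1 − 25%) = 6.5250%.
Senior notes: weight = 78.6/268.6 = 0.2926; after-tax cost = 9.24% × (1 − 25%) = 6.9300%.
Term loan: weight = 49.3/268.6 = 0.1835; after-tax cost = 7.6% × (1 − 25%) = 5.7000%.
WACC = 0.4095 × 10.6000% + 0.1143 × 6.5250% + 0.2926 × 6.9300% + 0.1835 × 5.7000% = 8.1609%.

8.16%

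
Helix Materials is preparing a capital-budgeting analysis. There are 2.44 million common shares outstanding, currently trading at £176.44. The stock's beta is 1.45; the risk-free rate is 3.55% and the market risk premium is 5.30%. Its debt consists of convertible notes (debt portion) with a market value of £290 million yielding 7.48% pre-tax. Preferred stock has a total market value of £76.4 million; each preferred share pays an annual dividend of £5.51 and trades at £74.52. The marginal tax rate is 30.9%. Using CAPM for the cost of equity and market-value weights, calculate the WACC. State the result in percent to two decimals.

8.66%

Cost of equity via CAPM: Re = 3.55% + 1.45 × 5.3% = 11.2350%.
Cost of preferred: Rp = 5.51 / 74.52 = 7.3940%.
Market value of equity E = 176.44 × 2.44m = 430.5136m.
Total capital V = 430.5136 + 76.4 + 290 = 796.9136.
Equity: weight = 430.5136/796.9136 = 0.5402; cost = 11.235%.
Preferred: weight = 76.4/796.9136 = 0.0959; cost = 7.394%.
Convertible notes (debt portion): weight = 290/796.9136 = 0.3639; after-tax cost = 7.48% × (1 − 30.9%) = 5.1687%.
WACC = 0.5402 × 11.2350% + 0.0959 × 7.3940% + 0.3639 × 5.1687% = 8.6592%.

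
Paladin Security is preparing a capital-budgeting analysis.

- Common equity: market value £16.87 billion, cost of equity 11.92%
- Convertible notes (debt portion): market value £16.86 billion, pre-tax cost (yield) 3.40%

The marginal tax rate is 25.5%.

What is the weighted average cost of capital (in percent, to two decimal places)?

Total capital V = 16.87 + 16.86 = 33.73.
Equity: weight = 16.87/33.73 = 0.5001; cost = 11.92%.
Convertible notes (debt portion): weight = 16.86/33.73 = 0.4999; after-tax cost = 3.4% × (1 − 25.5%) = 2.5330%.
WACC = 0.5001 × 11.9200% + 0.4999 × 2.5330% = 7.2279%.

7.23%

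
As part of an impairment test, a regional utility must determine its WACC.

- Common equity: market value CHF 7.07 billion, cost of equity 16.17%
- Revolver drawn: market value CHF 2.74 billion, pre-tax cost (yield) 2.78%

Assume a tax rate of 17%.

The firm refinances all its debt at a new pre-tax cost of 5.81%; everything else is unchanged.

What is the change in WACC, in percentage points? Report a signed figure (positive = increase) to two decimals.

Current WACC:
Total capital V = 7.07 + 2.74 = 9.81.
Equity: weight = 7.07/9.81 = 0.7207; cost = 16.17%.
Revolver drawn: weight = 2.74/9.81 = 0.2793; after-tax cost = 2.78% × (1 − 17%) = 2.3074%.
WACC = 0.7207 × 16.1700% + 0.2793 × 2.3074% = 12.2981%.
After the change:
Total capital V = 7.07 + 2.74 = 9.81.
Equity: weight = 7.07/9.81 = 0.7207; cost = 16.17%.
Revolver drawn: weight = 2.74/9.81 = 0.2793; after-tax cost = 5.81% × (1 − 17%) = 4.8223%.
WACC = 0.7207 × 16.1700% + 0.2793 × 4.8223% = 13.0005%.
Change in WACC = 13.0005% − 12.2981% = 0.7024 pp.

+0.70 pp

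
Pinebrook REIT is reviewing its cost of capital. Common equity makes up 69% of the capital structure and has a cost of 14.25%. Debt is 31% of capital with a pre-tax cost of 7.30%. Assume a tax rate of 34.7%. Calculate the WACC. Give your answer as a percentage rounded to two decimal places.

After-tax cost of debt = 7.3% × (1 − 34.7%) = 4.7669%.
WACC = 0.690 × 14.2500% + 0.310 × 4.7669% = 11.3102%.

11.31%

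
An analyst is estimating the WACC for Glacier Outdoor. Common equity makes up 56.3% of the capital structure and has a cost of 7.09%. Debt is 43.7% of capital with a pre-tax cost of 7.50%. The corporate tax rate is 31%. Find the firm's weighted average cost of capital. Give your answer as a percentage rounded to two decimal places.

6.25%

After-tax cost of debt = 7.5% × (1 − 31%) = 5.1750%.
WACC = 0.563 × 7.0900% + 0.437 × 5.1750% = 6.2531%.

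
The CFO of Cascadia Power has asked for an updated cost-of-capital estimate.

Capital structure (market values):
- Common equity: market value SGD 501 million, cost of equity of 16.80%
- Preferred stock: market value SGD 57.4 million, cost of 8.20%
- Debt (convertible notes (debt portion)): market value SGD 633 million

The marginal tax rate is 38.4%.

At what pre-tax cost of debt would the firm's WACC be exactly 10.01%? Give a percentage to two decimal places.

Total capital V = 501 + 57.4 + 633 = 1191.4.
Equity weight = 501/1191.4 = 0.4205.
Preferred weight = 57.4/1191.4 = 0.0482.
Convertible notes (debt portion) weight = 633/1191.4 = 0.5313.
Equity contribution = 0.4205 × 16.8% = 7.0646%.
Preferred contribution = 0.0482 × 8.2% = 0.3951%.
Remaining for debt = 10.01% − 7.4597% = 2.5503%.
Rd × (1 − 38.4%) × 0.5313 = 2.5503%  ⇒  Rd = 7.7923%.

7.79%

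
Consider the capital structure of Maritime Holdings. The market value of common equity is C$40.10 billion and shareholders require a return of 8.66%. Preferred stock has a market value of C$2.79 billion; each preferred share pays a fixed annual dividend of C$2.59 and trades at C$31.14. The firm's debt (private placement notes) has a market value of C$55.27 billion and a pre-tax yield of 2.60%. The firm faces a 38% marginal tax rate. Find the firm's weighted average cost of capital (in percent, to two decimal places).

Cost of preferred: Rp = 2.59 / 31.14 = 8.3173%.
Total capital V = 40.1 + 2.79 + 55.27 = 98.16.
Equity: weight = 40.1/98.16 = 0.4085; cost = 8.66%.
Preferred: weight = 2.79/98.16 = 0.0284; cost = 8.3173%.
Private placement notes: weight = 55.27/98.16 = 0.5631; after-tax cost = 2.6% × (1 − 38%) = 1.6120%.
WACC = 0.4085 × 8.6600% + 0.0284 × 8.3173% + 0.5631 × 1.6120% = 4.6818%.

4.68%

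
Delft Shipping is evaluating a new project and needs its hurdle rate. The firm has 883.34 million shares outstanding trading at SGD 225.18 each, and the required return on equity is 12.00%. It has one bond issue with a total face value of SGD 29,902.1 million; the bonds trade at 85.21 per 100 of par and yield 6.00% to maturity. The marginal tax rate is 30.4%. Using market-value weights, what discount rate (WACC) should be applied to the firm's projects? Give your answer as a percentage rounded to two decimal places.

11.11%

Market value of equity E = 225.18 × 883.34m = 198910.5012m. Market value of debt D = 29902.1m × 85.21/100 = 25479.57941m.
Total capital V = 198910.5012 + 25479.57941 = 224390.08061.
Equity: weight = 198910.5012/224390.08061 = 0.8864; cost = 12%.
Bonds outstanding: weight = 25479.57941/224390.08061 = 0.1136; after-tax cost = 6% × (1 − 30.4%) = 4.1760%.
WACC = 0.8864 × 12.0000% + 0.1136 × 4.1760% = 11.1116%.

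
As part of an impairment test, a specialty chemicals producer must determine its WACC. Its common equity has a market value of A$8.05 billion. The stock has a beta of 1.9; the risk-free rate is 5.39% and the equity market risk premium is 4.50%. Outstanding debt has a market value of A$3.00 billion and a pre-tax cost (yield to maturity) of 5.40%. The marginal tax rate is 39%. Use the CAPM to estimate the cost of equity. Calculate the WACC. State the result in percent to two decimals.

Cost of equity via CAPM: Re = 5.39% + 1.9 × 4.5% = 13.9400%.
Total capital V = 8.05 + 3 = 11.05.
Equity: weight = 8.05/11.05 = 0.7285; cost = 13.94%.
Debt: weight = 3/11.05 = 0.2715; after-tax cost = 5.4% × (1 − 39%) = 3.2940%.
WACC = 0.7285 × 13.9400% + 0.2715 × 3.2940% = 11.0497%.

11.05%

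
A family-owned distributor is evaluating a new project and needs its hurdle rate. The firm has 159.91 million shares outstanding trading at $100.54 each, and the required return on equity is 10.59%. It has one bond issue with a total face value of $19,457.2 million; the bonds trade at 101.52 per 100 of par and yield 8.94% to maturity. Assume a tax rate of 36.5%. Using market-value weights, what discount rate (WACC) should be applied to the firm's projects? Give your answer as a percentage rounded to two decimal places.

Market value of equity E = 100.54 × 159.91m = 16077.3514m. Market value of debt D = 19457.2m × 101.52/100 = 19752.94944m.
Total capital V = 16077.3514 + 19752.94944 = 35830.30084.
Equity: weight = 16077.3514/35830.30084 = 0.4487; cost = 10.59%.
Bonds outstanding: weight = 19752.94944/35830.30084 = 0.5513; after-tax cost = 8.94% × (1 − 36.5%) = 5.6769%.
WACC = 0.4487 × 10.5900% + 0.5513 × 5.6769% = 7.8814%.

7.88%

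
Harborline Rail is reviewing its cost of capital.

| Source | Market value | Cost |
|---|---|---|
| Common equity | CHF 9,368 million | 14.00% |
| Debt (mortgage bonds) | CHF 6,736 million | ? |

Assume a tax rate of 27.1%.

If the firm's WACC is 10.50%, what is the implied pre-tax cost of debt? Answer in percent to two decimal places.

7.73%

Total capital V = 9368 + 6736 = 16104.
Equity weight = 9368/16104 = 0.5817.
Mortgage bonds weight = 6736/16104 = 0.4183.
Equity contribution = 0.5817 × 14% = 8.1441%.
Remaining for debt = 10.5% − 8.1441% = 2.3559%.
Rd × (1 − 27.1%) × 0.4183 = 2.3559%  ⇒  Rd = 7.7262%.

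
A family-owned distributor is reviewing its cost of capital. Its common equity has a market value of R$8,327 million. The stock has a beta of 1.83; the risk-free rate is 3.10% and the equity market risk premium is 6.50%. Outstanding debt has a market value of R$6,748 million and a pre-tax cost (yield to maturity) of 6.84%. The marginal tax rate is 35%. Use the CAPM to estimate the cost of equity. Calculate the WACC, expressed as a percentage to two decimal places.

10.27%

Cost of equity via CAPM: Re = 3.1% + 1.83 × 6.5% = 14.9950%.
Total capital V = 8327 + 6748 = 15075.
Equity: weight = 8327/15075 = 0.5524; cost = 14.995%.
Debt: weight = 6748/15075 = 0.4476; after-tax cost = 6.84% × (1 − 35%) = 4.4460%.
WACC = 0.5524 × 14.9950% + 0.4476 × 4.4460% = 10.2730%.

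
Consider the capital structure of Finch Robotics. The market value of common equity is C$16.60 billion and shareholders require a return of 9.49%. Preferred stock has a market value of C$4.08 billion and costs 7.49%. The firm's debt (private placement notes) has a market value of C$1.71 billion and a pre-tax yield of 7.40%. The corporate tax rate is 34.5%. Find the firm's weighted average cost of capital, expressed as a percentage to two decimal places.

Total capital V = 16.6 + 4.08 + 1.71 = 22.39.
Equity: weight = 16.6/22.39 = 0.7414; cost = 9.49%.
Preferred: weight = 4.08/22.39 = 0.1822; cost = 7.49%.
Private placement notes: weight = 1.71/22.39 = 0.0764; after-tax cost = 7.4% × (1 − 34.5%) = 4.8470%.
WACC = 0.7414 × 9.4900% + 0.1822 × 7.4900% + 0.0764 × 4.8470% = 8.7709%.

8.77%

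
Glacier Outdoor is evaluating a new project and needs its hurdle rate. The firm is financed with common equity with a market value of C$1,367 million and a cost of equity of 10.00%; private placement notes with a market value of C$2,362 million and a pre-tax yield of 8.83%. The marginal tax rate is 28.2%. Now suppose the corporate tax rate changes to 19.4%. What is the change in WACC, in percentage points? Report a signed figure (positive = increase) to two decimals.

+0.49 pp

Current WACC:
Total capital V = 1367 + 2362 = 3729.
Equity: weight = 1367/3729 = 0.3666; cost = 10%.
Private placement notes: weight = 2362/3729 = 0.6334; after-tax cost = 8.83% × (1 − 28.2%) = 6.3399%.
WACC = 0.3666 × 10.0000% + 0.6334 × 6.3399% = 7.6817%.
After the change:
Total capital V = 1367 + 2362 = 3729.
Equity: weight = 1367/3729 = 0.3666; cost = 10%.
Private placement notes: weight = 2362/3729 = 0.6334; after-tax cost = 8.83% × (1 − 19.4%) = 7.1170%.
WACC = 0.3666 × 10.0000% + 0.6334 × 7.1170% = 8.1739%.
Change in WACC = 8.1739% − 7.6817% = 0.4922 pp.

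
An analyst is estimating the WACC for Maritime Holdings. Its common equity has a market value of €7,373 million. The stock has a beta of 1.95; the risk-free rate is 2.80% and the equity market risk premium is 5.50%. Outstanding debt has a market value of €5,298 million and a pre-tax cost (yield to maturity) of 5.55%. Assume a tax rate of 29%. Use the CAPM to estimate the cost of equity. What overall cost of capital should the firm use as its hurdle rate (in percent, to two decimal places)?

9.52%

Cost of equity via CAPM: Re = 2.8% + 1.95 × 5.5% = 13.5250%.
Total capital V = 7373 + 5298 = 12671.
Equity: weight = 7373/12671 = 0.5819; cost = 13.525%.
Debt: weight = 5298/12671 = 0.4181; after-tax cost = 5.55% × (1 − 29%) = 3.9405%.
WACC = 0.5819 × 13.5250% + 0.4181 × 3.9405% = 9.5175%.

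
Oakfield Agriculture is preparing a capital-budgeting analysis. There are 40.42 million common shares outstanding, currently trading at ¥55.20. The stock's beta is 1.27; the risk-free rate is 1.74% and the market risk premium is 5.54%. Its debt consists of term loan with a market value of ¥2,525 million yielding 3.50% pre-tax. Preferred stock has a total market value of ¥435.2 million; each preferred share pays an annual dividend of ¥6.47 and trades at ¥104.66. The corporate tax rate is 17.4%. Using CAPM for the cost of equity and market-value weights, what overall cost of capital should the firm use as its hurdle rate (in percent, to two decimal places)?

5.70%

Cost of equity via CAPM: Re = 1.74% + 1.27 × 5.54% = 8.7758%.
Cost of preferred: Rp = 6.47 / 104.66 = 6.1819%.
Market value of equity E = 55.2 × 40.42m = 2231.184m.
Total capital V = 2231.184 + 435.2 + 2525 = 5191.384.
Equity: weight = 2231.184/5191.384 = 0.4298; cost = 8.7758%.
Preferred: weight = 435.2/5191.384 = 0.0838; cost = 6.1819%.
Term loan: weight = 2525/5191.384 = 0.4864; after-tax cost = 3.5% × (1 − 17.4%) = 2.8910%.
WACC = 0.4298 × 8.7758% + 0.0838 × 6.1819% + 0.4864 × 2.8910% = 5.6961%.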